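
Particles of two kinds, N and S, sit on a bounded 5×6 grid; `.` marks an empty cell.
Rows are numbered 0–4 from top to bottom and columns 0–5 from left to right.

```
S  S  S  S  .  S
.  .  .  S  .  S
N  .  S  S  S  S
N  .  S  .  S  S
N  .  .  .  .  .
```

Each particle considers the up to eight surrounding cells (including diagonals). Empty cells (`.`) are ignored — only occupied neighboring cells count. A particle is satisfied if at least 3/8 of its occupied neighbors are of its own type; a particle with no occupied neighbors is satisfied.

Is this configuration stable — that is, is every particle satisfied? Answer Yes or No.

Yes

(0,0)S 1/1 ok
(0,1)S 2/2 ok
(0,2)S 3/3 ok
(0,3)S 2/2 ok
(0,5)S 1/1 ok
(1,3)S 5/5 ok
(1,5)S 3/3 ok
(2,0)N 1/1 ok
(2,2)S 3/3 ok
(2,3)S 5/5 ok
(2,4)S 6/6 ok
(2,5)S 4/4 ok
(3,0)N 2/2 ok
(3,2)S 2/2 ok
(3,4)S 4/4 ok
(3,5)S 3/3 ok
(4,0)N 1/1 ok
All meet the threshold, so the configuration is stable.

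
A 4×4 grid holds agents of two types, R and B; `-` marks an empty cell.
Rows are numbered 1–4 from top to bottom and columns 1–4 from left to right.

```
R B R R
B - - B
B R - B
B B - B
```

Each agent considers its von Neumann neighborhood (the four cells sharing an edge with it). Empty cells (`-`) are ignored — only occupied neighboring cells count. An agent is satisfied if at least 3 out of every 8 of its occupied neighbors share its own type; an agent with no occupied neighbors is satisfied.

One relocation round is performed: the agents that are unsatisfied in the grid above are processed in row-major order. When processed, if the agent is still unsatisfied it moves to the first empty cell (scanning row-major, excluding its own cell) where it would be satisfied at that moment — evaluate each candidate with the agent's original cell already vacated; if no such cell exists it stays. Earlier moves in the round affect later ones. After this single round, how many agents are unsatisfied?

1

Initially unsatisfied (in order): (1,1), (1,2), (3,2).
  (1,1) → (2,3).
  (1,2) → (1,1).
  (3,2) → (1,2).
Resulting grid:
B R R R
B - R B
B - - B
B B - B
Unsatisfied now: (2,4).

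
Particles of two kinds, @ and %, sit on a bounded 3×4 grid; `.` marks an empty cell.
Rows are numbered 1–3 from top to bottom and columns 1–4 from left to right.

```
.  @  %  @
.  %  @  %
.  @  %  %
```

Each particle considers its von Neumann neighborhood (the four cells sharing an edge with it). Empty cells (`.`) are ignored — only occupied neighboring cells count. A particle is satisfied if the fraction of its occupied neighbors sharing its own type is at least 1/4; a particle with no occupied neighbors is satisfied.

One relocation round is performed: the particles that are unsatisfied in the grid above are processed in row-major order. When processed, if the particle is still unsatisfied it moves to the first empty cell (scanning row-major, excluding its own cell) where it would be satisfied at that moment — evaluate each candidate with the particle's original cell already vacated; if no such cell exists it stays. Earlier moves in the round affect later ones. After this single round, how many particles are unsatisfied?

1

Initially unsatisfied (in order): (1,2), (1,3), (1,4), (2,2), (2,3), (3,2).
  (1,2) → (1,1).
  (1,3) → (1,2).
  (1,4) → (1,3).
  (2,2): now satisfied by earlier moves; stays.
  (2,3): now satisfied by earlier moves; stays.
  (3,2) → (1,4).
Resulting grid:
@ % @ @
. % @ %
. . % %
Unsatisfied now: (1,1).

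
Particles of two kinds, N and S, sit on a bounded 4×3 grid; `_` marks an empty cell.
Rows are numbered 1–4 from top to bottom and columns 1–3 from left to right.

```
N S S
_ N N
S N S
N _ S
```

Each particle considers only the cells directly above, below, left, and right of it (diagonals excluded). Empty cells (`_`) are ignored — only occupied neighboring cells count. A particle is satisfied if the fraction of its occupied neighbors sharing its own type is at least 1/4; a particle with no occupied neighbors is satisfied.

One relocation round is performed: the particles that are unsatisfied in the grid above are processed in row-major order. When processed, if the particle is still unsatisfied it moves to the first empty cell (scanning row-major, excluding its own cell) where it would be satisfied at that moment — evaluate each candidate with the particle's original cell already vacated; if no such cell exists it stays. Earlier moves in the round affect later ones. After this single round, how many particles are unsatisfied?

Initially unsatisfied (in order): (1,1), (3,1), (4,1).
  (1,1) → (2,1).
  (3,1) → (1,1).
  (4,1): now satisfied by earlier moves; stays.
Resulting grid:
S S S
N N N
_ N S
N _ S
All satisfied now.

0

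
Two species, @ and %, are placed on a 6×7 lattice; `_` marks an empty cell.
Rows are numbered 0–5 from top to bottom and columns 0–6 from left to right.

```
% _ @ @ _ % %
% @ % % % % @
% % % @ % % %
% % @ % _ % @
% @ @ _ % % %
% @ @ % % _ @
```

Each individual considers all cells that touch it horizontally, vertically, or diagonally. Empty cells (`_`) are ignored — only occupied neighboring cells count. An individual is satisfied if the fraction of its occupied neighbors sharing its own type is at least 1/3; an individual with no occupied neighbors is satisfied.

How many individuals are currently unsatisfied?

Row 0: (0,0)% 1/2 satisfied · (0,2)@ 2/4 satisfied · (0,3)@ 1/4 not · (0,5)% 3/4 satisfied · (0,6)% 2/3 satisfied
Row 1: (1,0)% 3/4 satisfied · (1,1)@ 1/7 not · (1,2)% 3/7 satisfied · (1,3)% 4/7 satisfied · (1,4)% 5/7 satisfied · (1,5)% 6/7 satisfied · (1,6)@ 0/5 not
Row 2: (2,0)% 4/5 satisfied · (2,1)% 6/8 satisfied · (2,2)% 5/8 satisfied · (2,3)@ 1/7 not · (2,4)% 6/7 satisfied · (2,5)% 5/7 satisfied · (2,6)% 3/5 satisfied
Row 3: (3,0)% 4/5 satisfied · (3,1)% 5/8 satisfied · (3,2)@ 3/7 satisfied · (3,3)% 3/6 satisfied · (3,5)% 6/7 satisfied · (3,6)@ 0/5 not
Row 4: (4,0)% 3/5 satisfied · (4,1)@ 4/8 satisfied · (4,2)@ 4/7 satisfied · (4,4)% 5/5 satisfied · (4,5)% 4/6 satisfied · (4,6)% 2/4 satisfied
Row 5: (5,0)% 1/3 satisfied · (5,1)@ 3/5 satisfied · (5,2)@ 3/4 satisfied · (5,3)% 2/4 satisfied · (5,4)% 3/3 satisfied · (5,6)@ 0/2 not
Unsatisfied: (0,3), (1,1), (1,6), (2,3), (3,6), (5,6) — 6 in total.

6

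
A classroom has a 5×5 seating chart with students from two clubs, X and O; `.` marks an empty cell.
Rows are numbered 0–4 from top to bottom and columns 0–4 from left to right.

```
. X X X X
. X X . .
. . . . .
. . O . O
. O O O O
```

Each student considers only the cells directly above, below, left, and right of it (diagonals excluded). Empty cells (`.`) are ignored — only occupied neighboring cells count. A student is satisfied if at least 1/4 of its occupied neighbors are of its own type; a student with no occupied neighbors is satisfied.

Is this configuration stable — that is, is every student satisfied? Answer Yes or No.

Yes

Row 0: (0,1)X 2/2 ✓ · (0,2)X 3/3 ✓ · (0,3)X 2/2 ✓ · (0,4)X 1/1 ✓
Row 1: (1,1)X 2/2 ✓ · (1,2)X 2/2 ✓
Row 3: (3,2)O 1/1 ✓ · (3,4)O 1/1 ✓
Row 4: (4,1)O 1/1 ✓ · (4,2)O 3/3 ✓ · (4,3)O 2/2 ✓ · (4,4)O 2/2 ✓
All meet the threshold, so the configuration is stable.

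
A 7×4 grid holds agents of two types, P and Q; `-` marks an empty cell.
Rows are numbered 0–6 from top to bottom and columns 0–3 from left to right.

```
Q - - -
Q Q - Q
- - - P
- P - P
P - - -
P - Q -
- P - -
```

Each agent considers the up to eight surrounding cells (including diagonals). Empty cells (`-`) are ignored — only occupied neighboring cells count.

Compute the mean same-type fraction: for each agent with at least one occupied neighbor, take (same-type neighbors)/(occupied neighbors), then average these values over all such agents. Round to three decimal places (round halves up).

(0,0)Q 2/2
(1,0)Q 2/2
(1,1)Q 2/2
(1,3)Q 0/1
(2,3)P 1/2
(3,1)P 1/1
(3,3)P 1/1
(4,0)P 2/2
(5,0)P 2/2
(5,2)Q 0/1
(6,1)P 1/2
Sum over 11 agents: 2/2 + 2/2 + 2/2 + 0/1 + 1/2 + 1/1 + 1/1 + 2/2 + 2/2 + 0/1 + 1/2 = 8; mean = 8 ÷ 11 = 8/11 = 0.727272… → 0.727.

0.727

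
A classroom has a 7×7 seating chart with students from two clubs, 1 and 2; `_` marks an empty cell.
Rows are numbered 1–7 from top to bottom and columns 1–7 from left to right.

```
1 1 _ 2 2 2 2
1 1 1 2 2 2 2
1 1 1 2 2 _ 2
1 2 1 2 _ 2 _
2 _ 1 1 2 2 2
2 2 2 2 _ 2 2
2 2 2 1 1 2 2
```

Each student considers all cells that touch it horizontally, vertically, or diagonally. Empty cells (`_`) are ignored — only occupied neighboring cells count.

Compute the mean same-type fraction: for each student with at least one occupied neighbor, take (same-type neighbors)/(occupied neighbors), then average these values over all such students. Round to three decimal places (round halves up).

(1,1)1 3/3
(1,2)1 4/4
(1,4)2 3/4
(1,5)2 5/5
(1,6)2 5/5
(1,7)2 3/3
(2,1)1 5/5
(2,2)1 7/7
(2,3)1 4/7
(2,4)2 5/7
(2,5)2 7/7
(2,6)2 7/7
(2,7)2 4/4
(3,1)1 4/5
(3,2)1 7/8
(3,3)1 4/8
(3,4)2 4/7
(3,5)2 6/6
(3,7)2 3/3
(4,1)1 2/4
(4,2)2 1/7
(4,3)1 4/7
(4,4)2 3/7
(4,6)2 5/5
(5,1)2 3/4
(5,3)1 2/7
(5,4)1 2/6
(5,5)2 5/6
(5,6)2 5/5
(5,7)2 4/4
(6,1)2 4/4
(6,2)2 6/7
(6,3)2 4/7
(6,4)2 3/7
(6,6)2 6/7
(6,7)2 5/5
(7,1)2 3/3
(7,2)2 5/5
(7,3)2 4/5
(7,4)1 1/4
(7,5)1 1/4
(7,6)2 3/4
(7,7)2 3/3
Sum over 43 students: 3/3 + 4/4 + 3/4 + 5/5 + 5/5 + 3/3 + 5/5 + 7/7 + 4/7 + 5/7 + 7/7 + 7/7 + 4/4 + 4/5 + 7/8 + 4/8 + 4/7 + 6/6 + 3/3 + 2/4 + 1/7 + 4/7 + 3/7 + 5/5 + 3/4 + 2/7 + 2/6 + 5/6 + 5/5 + 4/4 + 4/4 + 6/7 + 4/7 + 3/7 + 6/7 + 5/5 + 3/3 + 5/5 + 4/5 + 1/4 + 1/4 + 3/4 + 3/3 = 4007/120; mean = 4007/120 ÷ 43 = 4007/5160 = 0.776550… → 0.777.

0.777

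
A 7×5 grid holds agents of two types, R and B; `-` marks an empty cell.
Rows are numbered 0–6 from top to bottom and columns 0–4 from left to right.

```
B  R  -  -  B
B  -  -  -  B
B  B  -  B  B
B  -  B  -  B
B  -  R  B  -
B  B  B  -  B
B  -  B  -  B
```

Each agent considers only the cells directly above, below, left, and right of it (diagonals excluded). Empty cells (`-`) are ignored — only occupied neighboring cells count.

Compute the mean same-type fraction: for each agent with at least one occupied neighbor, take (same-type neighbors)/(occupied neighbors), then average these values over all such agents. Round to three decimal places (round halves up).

Row 0: (0,0)B 1/2 · (0,1)R 0/1 · (0,4)B 1/1
Row 1: (1,0)B 2/2 · (1,4)B 2/2
Row 2: (2,0)B 3/3 · (2,1)B 1/1 · (2,3)B 1/1 · (2,4)B 3/3
Row 3: (3,0)B 2/2 · (3,2)B 0/1 · (3,4)B 1/1
Row 4: (4,0)B 2/2 · (4,2)R 0/3 · (4,3)B 0/1
Row 5: (5,0)B 3/3 · (5,1)B 2/2 · (5,2)B 2/3 · (5,4)B 1/1
Row 6: (6,0)B 1/1 · (6,2)B 1/1 · (6,4)B 1/1
Sum over 22 agents: 1/2 + 0/1 + 1/1 + 2/2 + 2/2 + 3/3 + 1/1 + 1/1 + 3/3 + 2/2 + 0/1 + 1/1 + 2/2 + 0/3 + 0/1 + 3/3 + 2/2 + 2/3 + 1/1 + 1/1 + 1/1 + 1/1 = 103/6; mean = 103/6 ÷ 22 = 103/132 = 0.780303… → 0.780.

0.780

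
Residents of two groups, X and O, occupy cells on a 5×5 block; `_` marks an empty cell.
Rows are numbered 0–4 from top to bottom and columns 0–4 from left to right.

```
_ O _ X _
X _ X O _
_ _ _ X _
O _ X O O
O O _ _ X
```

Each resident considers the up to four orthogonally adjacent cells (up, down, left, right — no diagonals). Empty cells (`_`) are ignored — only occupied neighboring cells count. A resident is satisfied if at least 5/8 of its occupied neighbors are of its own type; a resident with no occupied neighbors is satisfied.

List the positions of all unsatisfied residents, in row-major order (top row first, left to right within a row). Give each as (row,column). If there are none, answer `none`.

(0,3), (1,2), (1,3), (2,3), (3,2), (3,3), (3,4), (4,4)

Row 0: (0,1)O 0/0 ok · (0,3)X 0/1 unhappy
Row 1: (1,0)X 0/0 ok · (1,2)X 0/1 unhappy · (1,3)O 0/3 unhappy
Row 2: (2,3)X 0/2 unhappy
Row 3: (3,0)O 1/1 ok · (3,2)X 0/1 unhappy · (3,3)O 1/3 unhappy · (3,4)O 1/2 unhappy
Row 4: (4,0)O 2/2 ok · (4,1)O 1/1 ok · (4,4)X 0/1 unhappy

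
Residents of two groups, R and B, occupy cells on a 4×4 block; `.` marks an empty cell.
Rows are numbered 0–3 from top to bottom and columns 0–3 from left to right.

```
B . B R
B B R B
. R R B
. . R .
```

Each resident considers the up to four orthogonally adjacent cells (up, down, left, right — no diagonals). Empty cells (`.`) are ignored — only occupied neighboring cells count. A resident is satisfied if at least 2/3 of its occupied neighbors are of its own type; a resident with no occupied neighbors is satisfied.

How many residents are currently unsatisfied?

7

(0,0)B 1/1 ok
(0,2)B 0/2 unhappy
(0,3)R 0/2 unhappy
(1,0)B 2/2 ok
(1,1)B 1/3 unhappy
(1,2)R 1/4 unhappy
(1,3)B 1/3 unhappy
(2,1)R 1/2 unhappy
(2,2)R 3/4 ok
(2,3)B 1/2 unhappy
(3,2)R 1/1 ok
Unsatisfied: (0,2), (0,3), (1,1), (1,2), (1,3), (2,1), (2,3) — 7 in total.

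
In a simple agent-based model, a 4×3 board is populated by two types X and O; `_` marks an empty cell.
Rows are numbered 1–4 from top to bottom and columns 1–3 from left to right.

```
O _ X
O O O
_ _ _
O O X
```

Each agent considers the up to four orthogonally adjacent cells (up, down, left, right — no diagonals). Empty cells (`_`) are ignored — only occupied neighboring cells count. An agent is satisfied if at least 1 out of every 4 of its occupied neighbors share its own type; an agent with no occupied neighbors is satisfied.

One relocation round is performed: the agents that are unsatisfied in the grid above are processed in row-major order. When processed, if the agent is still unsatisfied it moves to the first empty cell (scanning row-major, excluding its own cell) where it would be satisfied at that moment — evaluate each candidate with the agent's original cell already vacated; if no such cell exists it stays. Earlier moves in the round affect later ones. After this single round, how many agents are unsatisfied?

Initially unsatisfied (in order): (1,3), (4,3).
  (1,3) → (3,3).
  (4,3): now satisfied by earlier moves; stays.
Resulting grid:
O _ _
O O O
_ _ X
O O X
All satisfied now.

0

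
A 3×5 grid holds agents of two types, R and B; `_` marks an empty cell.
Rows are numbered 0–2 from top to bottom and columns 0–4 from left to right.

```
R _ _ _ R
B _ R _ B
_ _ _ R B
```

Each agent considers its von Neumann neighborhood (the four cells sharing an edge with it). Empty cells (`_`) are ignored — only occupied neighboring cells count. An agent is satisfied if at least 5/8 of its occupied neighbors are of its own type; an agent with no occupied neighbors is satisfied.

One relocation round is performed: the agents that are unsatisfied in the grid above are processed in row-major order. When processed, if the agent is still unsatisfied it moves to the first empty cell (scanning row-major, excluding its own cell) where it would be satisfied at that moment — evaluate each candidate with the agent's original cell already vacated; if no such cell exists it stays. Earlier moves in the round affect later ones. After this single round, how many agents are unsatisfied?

0

Initially unsatisfied (in order): (0,0), (0,4), (1,0), (1,4), (2,3), (2,4).
  (0,0) → (0,1).
  (0,4) → (0,2).
  (1,0): now satisfied by earlier moves; stays.
  (1,4): now satisfied by earlier moves; stays.
  (2,3) → (0,3).
  (2,4): now satisfied by earlier moves; stays.
Resulting grid:
_ R R R _
B _ R _ B
_ _ _ _ B
All satisfied now.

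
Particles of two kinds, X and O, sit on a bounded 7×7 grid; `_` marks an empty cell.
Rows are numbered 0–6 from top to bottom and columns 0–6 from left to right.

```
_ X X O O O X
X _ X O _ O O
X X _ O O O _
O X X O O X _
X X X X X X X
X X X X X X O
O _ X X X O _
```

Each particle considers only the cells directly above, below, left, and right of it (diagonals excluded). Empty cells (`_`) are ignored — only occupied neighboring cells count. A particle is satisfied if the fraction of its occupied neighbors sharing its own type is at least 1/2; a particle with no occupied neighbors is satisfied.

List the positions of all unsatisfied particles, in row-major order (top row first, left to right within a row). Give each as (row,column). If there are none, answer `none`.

Row 0: (0,1)X 1/1 ok · (0,2)X 2/3 ok · (0,3)O 2/3 ok · (0,4)O 2/2 ok · (0,5)O 2/3 ok · (0,6)X 0/2 unhappy
Row 1: (1,0)X 1/1 ok · (1,2)X 1/2 ok · (1,3)O 2/3 ok · (1,5)O 3/3 ok · (1,6)O 1/2 ok
Row 2: (2,0)X 2/3 ok · (2,1)X 2/2 ok · (2,3)O 3/3 ok · (2,4)O 3/3 ok · (2,5)O 2/3 ok
Row 3: (3,0)O 0/3 unhappy · (3,1)X 3/4 ok · (3,2)X 2/3 ok · (3,3)O 2/4 ok · (3,4)O 2/4 ok · (3,5)X 1/3 unhappy
Row 4: (4,0)X 2/3 ok · (4,1)X 4/4 ok · (4,2)X 4/4 ok · (4,3)X 3/4 ok · (4,4)X 3/4 ok · (4,5)X 4/4 ok · (4,6)X 1/2 ok
Row 5: (5,0)X 2/3 ok · (5,1)X 3/3 ok · (5,2)X 4/4 ok · (5,3)X 4/4 ok · (5,4)X 4/4 ok · (5,5)X 2/4 ok · (5,6)O 0/2 unhappy
Row 6: (6,0)O 0/1 unhappy · (6,2)X 2/2 ok · (6,3)X 3/3 ok · (6,4)X 2/3 ok · (6,5)O 0/2 unhappy

(0,6), (3,0), (3,5), (5,6), (6,0), (6,5)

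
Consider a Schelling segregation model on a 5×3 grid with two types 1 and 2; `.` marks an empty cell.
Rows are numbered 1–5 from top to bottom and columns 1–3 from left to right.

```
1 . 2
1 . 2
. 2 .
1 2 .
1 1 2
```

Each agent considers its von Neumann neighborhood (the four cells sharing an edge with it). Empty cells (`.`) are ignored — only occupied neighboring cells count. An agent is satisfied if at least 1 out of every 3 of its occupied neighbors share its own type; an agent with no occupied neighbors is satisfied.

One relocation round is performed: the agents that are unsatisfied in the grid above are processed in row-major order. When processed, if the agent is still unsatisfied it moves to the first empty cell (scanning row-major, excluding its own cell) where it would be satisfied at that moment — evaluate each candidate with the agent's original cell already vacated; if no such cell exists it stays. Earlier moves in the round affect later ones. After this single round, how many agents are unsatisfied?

0

Initially unsatisfied (in order): (5,3).
  (5,3) → (1,2).
Resulting grid:
1 2 2
1 . 2
. 2 .
1 2 .
1 1 .
All satisfied now.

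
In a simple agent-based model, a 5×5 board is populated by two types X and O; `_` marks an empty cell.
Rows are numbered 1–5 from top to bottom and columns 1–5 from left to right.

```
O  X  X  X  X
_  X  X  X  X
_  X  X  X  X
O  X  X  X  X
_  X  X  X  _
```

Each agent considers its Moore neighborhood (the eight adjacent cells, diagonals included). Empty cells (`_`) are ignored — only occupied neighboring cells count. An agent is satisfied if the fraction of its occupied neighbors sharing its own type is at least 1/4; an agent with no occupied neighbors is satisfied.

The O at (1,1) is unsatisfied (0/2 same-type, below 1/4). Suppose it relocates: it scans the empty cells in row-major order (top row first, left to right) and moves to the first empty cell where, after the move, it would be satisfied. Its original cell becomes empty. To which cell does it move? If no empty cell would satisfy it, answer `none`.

(3,1)

Vacating (1,1). Empty cells in order:
  (2,1): 0/3 same-type → still unsatisfied.
  (3,1): 1/4 same-type → satisfied — stop here.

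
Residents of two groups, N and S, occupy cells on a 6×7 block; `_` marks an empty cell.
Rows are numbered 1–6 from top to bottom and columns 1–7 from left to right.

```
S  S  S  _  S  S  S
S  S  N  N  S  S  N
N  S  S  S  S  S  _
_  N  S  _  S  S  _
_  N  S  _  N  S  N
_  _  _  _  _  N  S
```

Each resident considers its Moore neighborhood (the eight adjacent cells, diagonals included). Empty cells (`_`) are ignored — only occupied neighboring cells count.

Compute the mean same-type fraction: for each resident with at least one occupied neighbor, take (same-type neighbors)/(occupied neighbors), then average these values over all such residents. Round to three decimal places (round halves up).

0.562

Row 1: (1,1)S 3/3 · (1,2)S 4/5 · (1,3)S 2/4 · (1,5)S 3/4 · (1,6)S 4/5 · (1,7)S 2/3
Row 2: (2,1)S 4/5 · (2,2)S 6/8 · (2,3)N 1/7 · (2,4)N 1/7 · (2,5)S 6/7 · (2,6)S 6/7 · (2,7)N 0/4
Row 3: (3,1)N 1/4 · (3,2)S 4/7 · (3,3)S 4/7 · (3,4)S 5/7 · (3,5)S 6/7 · (3,6)S 5/6
Row 4: (4,2)N 2/6 · (4,3)S 4/6 · (4,5)S 5/6 · (4,6)S 4/6
Row 5: (5,2)N 1/3 · (5,3)S 1/3 · (5,5)N 1/4 · (5,6)S 3/6 · (5,7)N 1/4
Row 6: (6,6)N 2/4 · (6,7)S 1/3
Sum over 30 residents: 3/3 + 4/5 + 2/4 + 3/4 + 4/5 + 2/3 + 4/5 + 6/8 + 1/7 + 1/7 + 6/7 + 6/7 + 0/4 + 1/4 + 4/7 + 4/7 + 5/7 + 6/7 + 5/6 + 2/6 + 4/6 + 5/6 + 4/6 + 1/3 + 1/3 + 1/4 + 3/6 + 1/4 + 2/4 + 1/3 = 2361/140; mean = 2361/140 ÷ 30 = 787/1400 = 0.562142… → 0.562.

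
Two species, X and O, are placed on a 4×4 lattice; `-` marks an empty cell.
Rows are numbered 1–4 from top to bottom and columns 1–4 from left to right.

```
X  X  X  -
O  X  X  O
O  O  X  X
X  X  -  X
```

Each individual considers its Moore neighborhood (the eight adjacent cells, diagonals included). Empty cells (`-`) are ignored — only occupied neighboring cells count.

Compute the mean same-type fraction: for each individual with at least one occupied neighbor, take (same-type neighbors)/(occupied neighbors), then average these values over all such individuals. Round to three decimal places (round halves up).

Row 1: (1,1)X 2/3 · (1,2)X 4/5 · (1,3)X 3/4
Row 2: (2,1)O 2/5 · (2,2)X 5/8 · (2,3)X 5/7 · (2,4)O 0/4
Row 3: (3,1)O 2/5 · (3,2)O 2/7 · (3,3)X 5/7 · (3,4)X 3/4
Row 4: (4,1)X 1/3 · (4,2)X 2/4 · (4,4)X 2/2
Sum over 14 individuals: 2/3 + 4/5 + 3/4 + 2/5 + 5/8 + 5/7 + 0/4 + 2/5 + 2/7 + 5/7 + 3/4 + 1/3 + 2/4 + 2/2 = 2223/280; mean = 2223/280 ÷ 14 = 2223/3920 = 0.567091… → 0.567.

0.567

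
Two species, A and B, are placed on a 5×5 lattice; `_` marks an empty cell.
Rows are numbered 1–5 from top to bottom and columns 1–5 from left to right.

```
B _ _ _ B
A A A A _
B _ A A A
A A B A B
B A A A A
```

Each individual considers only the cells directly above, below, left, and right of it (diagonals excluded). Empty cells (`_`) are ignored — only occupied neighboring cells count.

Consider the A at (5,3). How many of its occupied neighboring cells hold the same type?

Occupied neighbors of (5,3): (4,3)=B, (5,2)=A, (5,4)=A.
Same type (A): 2 of 3.

2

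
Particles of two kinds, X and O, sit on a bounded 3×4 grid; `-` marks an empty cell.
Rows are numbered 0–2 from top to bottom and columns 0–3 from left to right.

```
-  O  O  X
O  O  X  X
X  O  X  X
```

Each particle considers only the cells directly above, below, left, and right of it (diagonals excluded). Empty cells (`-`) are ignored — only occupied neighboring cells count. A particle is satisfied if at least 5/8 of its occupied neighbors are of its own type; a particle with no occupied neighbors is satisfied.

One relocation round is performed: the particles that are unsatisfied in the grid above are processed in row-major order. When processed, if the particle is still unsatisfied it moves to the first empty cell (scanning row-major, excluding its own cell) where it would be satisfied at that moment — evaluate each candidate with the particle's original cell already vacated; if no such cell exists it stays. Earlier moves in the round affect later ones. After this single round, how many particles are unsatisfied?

Initially unsatisfied (in order): (0,2), (0,3), (1,0), (1,2), (2,0), (2,1).
  (0,2) → (0,0).
  (0,3): now satisfied by earlier moves; stays.
  (1,0): now satisfied by earlier moves; stays.
  (1,2): now satisfied by earlier moves; stays.
  (2,0) → (0,2).
  (2,1) → (2,0).
Resulting grid:
O O X X
O O X X
O - X X
All satisfied now.

0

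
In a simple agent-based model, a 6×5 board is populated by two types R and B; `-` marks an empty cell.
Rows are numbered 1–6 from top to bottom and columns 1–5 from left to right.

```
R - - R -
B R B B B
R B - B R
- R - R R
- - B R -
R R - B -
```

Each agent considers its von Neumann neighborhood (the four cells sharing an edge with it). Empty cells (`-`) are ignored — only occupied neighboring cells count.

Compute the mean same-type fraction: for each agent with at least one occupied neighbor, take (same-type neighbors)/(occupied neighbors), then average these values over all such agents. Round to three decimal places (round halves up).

Row 1: (1,1)R 0/1 · (1,4)R 0/1
Row 2: (2,1)B 0/3 · (2,2)R 0/3 · (2,3)B 1/2 · (2,4)B 3/4 · (2,5)B 1/2
Row 3: (3,1)R 0/2 · (3,2)B 0/3 · (3,4)B 1/3 · (3,5)R 1/3
Row 4: (4,2)R 0/1 · (4,4)R 2/3 · (4,5)R 2/2
Row 5: (5,3)B 0/1 · (5,4)R 1/3
Row 6: (6,1)R 1/1 · (6,2)R 1/1 · (6,4)B 0/1
Sum over 19 agents: 0/1 + 0/1 + 0/3 + 0/3 + 1/2 + 3/4 + 1/2 + 0/2 + 0/3 + 1/3 + 1/3 + 0/1 + 2/3 + 2/2 + 0/1 + 1/3 + 1/1 + 1/1 + 0/1 = 77/12; mean = 77/12 ÷ 19 = 77/228 = 0.337719… → 0.338.

0.338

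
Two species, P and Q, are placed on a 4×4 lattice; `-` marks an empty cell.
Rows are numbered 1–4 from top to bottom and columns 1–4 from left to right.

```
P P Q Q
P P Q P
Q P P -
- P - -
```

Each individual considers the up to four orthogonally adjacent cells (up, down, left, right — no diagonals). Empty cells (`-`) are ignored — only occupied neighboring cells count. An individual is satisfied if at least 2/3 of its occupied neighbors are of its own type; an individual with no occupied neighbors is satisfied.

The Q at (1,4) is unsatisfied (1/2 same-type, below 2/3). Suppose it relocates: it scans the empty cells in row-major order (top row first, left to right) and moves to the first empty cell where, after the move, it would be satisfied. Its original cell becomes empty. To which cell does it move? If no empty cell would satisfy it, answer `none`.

(4,4)

Vacating (1,4). Empty cells in order:
  (3,4): 0/2 same-type → still unsatisfied.
  (4,1): 1/2 same-type → still unsatisfied.
  (4,3): 0/2 same-type → still unsatisfied.
  (4,4): 0/0 same-type → satisfied — stop here.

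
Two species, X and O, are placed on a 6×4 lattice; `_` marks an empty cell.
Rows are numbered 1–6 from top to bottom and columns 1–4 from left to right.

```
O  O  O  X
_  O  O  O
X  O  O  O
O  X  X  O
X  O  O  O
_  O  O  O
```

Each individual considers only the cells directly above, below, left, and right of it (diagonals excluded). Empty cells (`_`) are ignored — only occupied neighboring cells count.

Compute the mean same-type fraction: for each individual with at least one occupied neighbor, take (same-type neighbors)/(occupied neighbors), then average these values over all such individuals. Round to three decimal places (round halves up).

Row 1: (1,1)O 1/1 · (1,2)O 3/3 · (1,3)O 2/3 · (1,4)X 0/2
Row 2: (2,2)O 3/3 · (2,3)O 4/4 · (2,4)O 2/3
Row 3: (3,1)X 0/2 · (3,2)O 2/4 · (3,3)O 3/4 · (3,4)O 3/3
Row 4: (4,1)O 0/3 · (4,2)X 1/4 · (4,3)X 1/4 · (4,4)O 2/3
Row 5: (5,1)X 0/2 · (5,2)O 2/4 · (5,3)O 3/4 · (5,4)O 3/3
Row 6: (6,2)O 2/2 · (6,3)O 3/3 · (6,4)O 2/2
Sum over 22 individuals: 1/1 + 3/3 + 2/3 + 0/2 + 3/3 + 4/4 + 2/3 + 0/2 + 2/4 + 3/4 + 3/3 + 0/3 + 1/4 + 1/4 + 2/3 + 0/2 + 2/4 + 3/4 + 3/3 + 2/2 + 3/3 + 2/2 = 14; mean = 14 ÷ 22 = 7/11 = 0.636363… → 0.636.

0.636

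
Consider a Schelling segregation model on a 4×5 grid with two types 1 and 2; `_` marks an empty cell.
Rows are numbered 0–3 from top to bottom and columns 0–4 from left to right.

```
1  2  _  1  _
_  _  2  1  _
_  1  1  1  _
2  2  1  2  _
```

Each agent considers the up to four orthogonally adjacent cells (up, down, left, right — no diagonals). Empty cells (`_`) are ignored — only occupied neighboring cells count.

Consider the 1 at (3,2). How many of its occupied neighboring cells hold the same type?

Occupied neighbors of (3,2): (2,2)=1, (3,1)=2, (3,3)=2.
Same type (1): 1 of 3.

1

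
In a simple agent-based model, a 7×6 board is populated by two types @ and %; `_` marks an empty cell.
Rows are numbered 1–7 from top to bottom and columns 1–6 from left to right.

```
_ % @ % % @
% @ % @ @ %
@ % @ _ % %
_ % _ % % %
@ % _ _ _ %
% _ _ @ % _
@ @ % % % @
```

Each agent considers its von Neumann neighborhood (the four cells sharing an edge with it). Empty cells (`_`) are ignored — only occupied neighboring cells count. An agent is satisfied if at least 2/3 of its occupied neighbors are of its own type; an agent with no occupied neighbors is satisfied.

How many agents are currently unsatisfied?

23

Row 1: (1,2)% 0/2 ✗ · (1,3)@ 0/3 ✗ · (1,4)% 1/3 ✗ · (1,5)% 1/3 ✗ · (1,6)@ 0/2 ✗
Row 2: (2,1)% 0/2 ✗ · (2,2)@ 0/4 ✗ · (2,3)% 0/4 ✗ · (2,4)@ 1/3 ✗ · (2,5)@ 1/4 ✗ · (2,6)% 1/3 ✗
Row 3: (3,1)@ 0/2 ✗ · (3,2)% 1/4 ✗ · (3,3)@ 0/2 ✗ · (3,5)% 2/3 ✓ · (3,6)% 3/3 ✓
Row 4: (4,2)% 2/2 ✓ · (4,4)% 1/1 ✓ · (4,5)% 3/3 ✓ · (4,6)% 3/3 ✓
Row 5: (5,1)@ 0/2 ✗ · (5,2)% 1/2 ✗ · (5,6)% 1/1 ✓
Row 6: (6,1)% 0/2 ✗ · (6,4)@ 0/2 ✗ · (6,5)% 1/2 ✗
Row 7: (7,1)@ 1/2 ✗ · (7,2)@ 1/2 ✗ · (7,3)% 1/2 ✗ · (7,4)% 2/3 ✓ · (7,5)% 2/3 ✓ · (7,6)@ 0/1 ✗
Unsatisfied: (1,2), (1,3), (1,4), (1,5), (1,6), (2,1), (2,2), (2,3), (2,4), (2,5), (2,6), (3,1), (3,2), (3,3), (5,1), (5,2), (6,1), (6,4), (6,5), (7,1), (7,2), (7,3), (7,6) — 23 in total.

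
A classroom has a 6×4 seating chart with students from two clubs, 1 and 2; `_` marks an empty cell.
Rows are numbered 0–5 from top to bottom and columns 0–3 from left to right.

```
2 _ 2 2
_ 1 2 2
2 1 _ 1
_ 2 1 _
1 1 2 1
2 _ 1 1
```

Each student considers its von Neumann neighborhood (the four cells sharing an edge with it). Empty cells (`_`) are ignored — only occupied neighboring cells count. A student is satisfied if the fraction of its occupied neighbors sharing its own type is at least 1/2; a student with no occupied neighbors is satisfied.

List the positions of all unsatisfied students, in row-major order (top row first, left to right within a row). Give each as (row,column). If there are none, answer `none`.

(2,0), (2,1), (2,3), (3,1), (3,2), (4,1), (4,2), (5,0)

Row 0: (0,0)2 0/0 ✓ · (0,2)2 2/2 ✓ · (0,3)2 2/2 ✓
Row 1: (1,1)1 1/2 ✓ · (1,2)2 2/3 ✓ · (1,3)2 2/3 ✓
Row 2: (2,0)2 0/1 ✗ · (2,1)1 1/3 ✗ · (2,3)1 0/1 ✗
Row 3: (3,1)2 0/3 ✗ · (3,2)1 0/2 ✗
Row 4: (4,0)1 1/2 ✓ · (4,1)1 1/3 ✗ · (4,2)2 0/4 ✗ · (4,3)1 1/2 ✓
Row 5: (5,0)2 0/1 ✗ · (5,2)1 1/2 ✓ · (5,3)1 2/2 ✓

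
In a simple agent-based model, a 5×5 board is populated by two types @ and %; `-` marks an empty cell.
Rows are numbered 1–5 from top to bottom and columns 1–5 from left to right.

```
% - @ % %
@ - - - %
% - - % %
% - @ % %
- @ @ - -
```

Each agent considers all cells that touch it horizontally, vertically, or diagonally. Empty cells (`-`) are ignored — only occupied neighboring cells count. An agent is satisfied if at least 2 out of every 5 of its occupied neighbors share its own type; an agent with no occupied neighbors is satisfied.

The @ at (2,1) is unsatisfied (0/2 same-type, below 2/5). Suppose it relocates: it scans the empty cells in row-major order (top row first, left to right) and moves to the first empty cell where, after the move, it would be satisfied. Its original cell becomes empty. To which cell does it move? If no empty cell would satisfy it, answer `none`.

(1,2)

Vacating (2,1). Empty cells in order:
  (1,2): 1/2 same-type → satisfied — stop here.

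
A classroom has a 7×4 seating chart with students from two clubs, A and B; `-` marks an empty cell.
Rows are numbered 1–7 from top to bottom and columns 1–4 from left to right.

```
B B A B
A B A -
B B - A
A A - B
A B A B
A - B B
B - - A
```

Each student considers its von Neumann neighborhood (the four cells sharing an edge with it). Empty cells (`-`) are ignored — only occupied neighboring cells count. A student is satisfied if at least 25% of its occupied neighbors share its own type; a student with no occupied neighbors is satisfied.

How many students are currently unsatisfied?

Row 1: (1,1)B 1/2 satisfied · (1,2)B 2/3 satisfied · (1,3)A 1/3 satisfied · (1,4)B 0/1 not
Row 2: (2,1)A 0/3 not · (2,2)B 2/4 satisfied · (2,3)A 1/2 satisfied
Row 3: (3,1)B 1/3 satisfied · (3,2)B 2/3 satisfied · (3,4)A 0/1 not
Row 4: (4,1)A 2/3 satisfied · (4,2)A 1/3 satisfied · (4,4)B 1/2 satisfied
Row 5: (5,1)A 2/3 satisfied · (5,2)B 0/3 not · (5,3)A 0/3 not · (5,4)B 2/3 satisfied
Row 6: (6,1)A 1/2 satisfied · (6,3)B 1/2 satisfied · (6,4)B 2/3 satisfied
Row 7: (7,1)B 0/1 not · (7,4)A 0/1 not
Unsatisfied: (1,4), (2,1), (3,4), (5,2), (5,3), (7,1), (7,4) — 7 in total.

7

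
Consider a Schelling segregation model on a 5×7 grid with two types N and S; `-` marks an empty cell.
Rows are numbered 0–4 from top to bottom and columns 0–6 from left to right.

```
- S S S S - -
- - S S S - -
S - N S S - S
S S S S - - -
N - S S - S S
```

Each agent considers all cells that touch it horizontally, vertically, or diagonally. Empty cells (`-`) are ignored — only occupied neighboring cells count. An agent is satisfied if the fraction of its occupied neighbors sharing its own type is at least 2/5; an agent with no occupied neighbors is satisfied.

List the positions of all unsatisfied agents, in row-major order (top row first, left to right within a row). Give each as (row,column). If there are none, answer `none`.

(2,2), (4,0)

Row 0: (0,1)S 2/2 satisfied · (0,2)S 4/4 satisfied · (0,3)S 5/5 satisfied · (0,4)S 3/3 satisfied
Row 1: (1,2)S 5/6 satisfied · (1,3)S 7/8 satisfied · (1,4)S 5/5 satisfied
Row 2: (2,0)S 2/2 satisfied · (2,2)N 0/6 not · (2,3)S 6/7 satisfied · (2,4)S 4/4 satisfied · (2,6)S 0/0 satisfied
Row 3: (3,0)S 2/3 satisfied · (3,1)S 4/6 satisfied · (3,2)S 5/6 satisfied · (3,3)S 5/6 satisfied
Row 4: (4,0)N 0/2 not · (4,2)S 4/4 satisfied · (4,3)S 3/3 satisfied · (4,5)S 1/1 satisfied · (4,6)S 1/1 satisfied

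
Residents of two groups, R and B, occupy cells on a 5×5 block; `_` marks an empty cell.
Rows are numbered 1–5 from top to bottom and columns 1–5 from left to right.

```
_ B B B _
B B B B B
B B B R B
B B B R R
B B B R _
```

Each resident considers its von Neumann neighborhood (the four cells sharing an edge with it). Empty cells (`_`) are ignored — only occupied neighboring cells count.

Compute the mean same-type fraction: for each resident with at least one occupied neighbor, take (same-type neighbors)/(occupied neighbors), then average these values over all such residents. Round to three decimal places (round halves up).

(1,2)B 2/2
(1,3)B 3/3
(1,4)B 2/2
(2,1)B 2/2
(2,2)B 4/4
(2,3)B 4/4
(2,4)B 3/4
(2,5)B 2/2
(3,1)B 3/3
(3,2)B 4/4
(3,3)B 3/4
(3,4)R 1/4
(3,5)B 1/3
(4,1)B 3/3
(4,2)B 4/4
(4,3)B 3/4
(4,4)R 3/4
(4,5)R 1/2
(5,1)B 2/2
(5,2)B 3/3
(5,3)B 2/3
(5,4)R 1/2
Sum over 22 residents: 2/2 + 3/3 + 2/2 + 2/2 + 4/4 + 4/4 + 3/4 + 2/2 + 3/3 + 4/4 + 3/4 + 1/4 + 1/3 + 3/3 + 4/4 + 3/4 + 3/4 + 1/2 + 2/2 + 3/3 + 2/3 + 1/2 = 73/4; mean = 73/4 ÷ 22 = 73/88 = 0.829545… → 0.830.

0.830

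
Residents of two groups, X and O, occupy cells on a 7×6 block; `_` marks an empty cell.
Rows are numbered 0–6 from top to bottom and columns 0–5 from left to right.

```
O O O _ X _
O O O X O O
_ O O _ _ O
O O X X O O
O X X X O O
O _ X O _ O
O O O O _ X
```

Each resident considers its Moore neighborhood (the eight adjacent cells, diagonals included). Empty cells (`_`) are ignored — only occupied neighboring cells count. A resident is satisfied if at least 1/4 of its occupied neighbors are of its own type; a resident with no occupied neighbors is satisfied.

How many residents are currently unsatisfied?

2

(0,0)O 3/3 ok
(0,1)O 5/5 ok
(0,2)O 3/4 ok
(0,4)X 1/3 ok
(1,0)O 4/4 ok
(1,1)O 7/7 ok
(1,2)O 5/6 ok
(1,3)X 1/5 unhappy
(1,4)O 2/4 ok
(1,5)O 2/3 ok
(2,1)O 6/7 ok
(2,2)O 4/7 ok
(2,5)O 4/4 ok
(3,0)O 3/4 ok
(3,1)O 4/7 ok
(3,2)X 4/7 ok
(3,3)X 3/6 ok
(3,4)O 4/6 ok
(3,5)O 4/4 ok
(4,0)O 3/4 ok
(4,1)X 3/7 ok
(4,2)X 5/7 ok
(4,3)X 4/7 ok
(4,4)O 5/7 ok
(4,5)O 4/4 ok
(5,0)O 3/4 ok
(5,2)X 3/7 ok
(5,3)O 3/6 ok
(5,5)O 2/3 ok
(6,0)O 2/2 ok
(6,1)O 3/4 ok
(6,2)O 3/4 ok
(6,3)O 2/3 ok
(6,5)X 0/1 unhappy
Unsatisfied: (1,3), (6,5) — 2 in total.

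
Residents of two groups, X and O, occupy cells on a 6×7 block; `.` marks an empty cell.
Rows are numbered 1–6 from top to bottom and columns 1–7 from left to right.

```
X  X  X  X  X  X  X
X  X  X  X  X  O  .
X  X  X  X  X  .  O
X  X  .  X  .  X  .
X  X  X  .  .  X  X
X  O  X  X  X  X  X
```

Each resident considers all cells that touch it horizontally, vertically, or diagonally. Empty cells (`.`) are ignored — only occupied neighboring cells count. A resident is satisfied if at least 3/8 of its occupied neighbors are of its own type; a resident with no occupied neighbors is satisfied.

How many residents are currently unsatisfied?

Row 1: (1,1)X 3/3 ok · (1,2)X 5/5 ok · (1,3)X 5/5 ok · (1,4)X 5/5 ok · (1,5)X 4/5 ok · (1,6)X 3/4 ok · (1,7)X 1/2 ok
Row 2: (2,1)X 5/5 ok · (2,2)X 8/8 ok · (2,3)X 8/8 ok · (2,4)X 8/8 ok · (2,5)X 6/7 ok · (2,6)O 1/6 unhappy
Row 3: (3,1)X 5/5 ok · (3,2)X 7/7 ok · (3,3)X 7/7 ok · (3,4)X 6/6 ok · (3,5)X 5/6 ok · (3,7)O 1/2 ok
Row 4: (4,1)X 5/5 ok · (4,2)X 7/7 ok · (4,4)X 4/4 ok · (4,6)X 3/4 ok
Row 5: (5,1)X 4/5 ok · (5,2)X 6/7 ok · (5,3)X 5/6 ok · (5,6)X 5/5 ok · (5,7)X 4/4 ok
Row 6: (6,1)X 2/3 ok · (6,2)O 0/5 unhappy · (6,3)X 3/4 ok · (6,4)X 3/3 ok · (6,5)X 3/3 ok · (6,6)X 4/4 ok · (6,7)X 3/3 ok
Unsatisfied: (2,6), (6,2) — 2 in total.

2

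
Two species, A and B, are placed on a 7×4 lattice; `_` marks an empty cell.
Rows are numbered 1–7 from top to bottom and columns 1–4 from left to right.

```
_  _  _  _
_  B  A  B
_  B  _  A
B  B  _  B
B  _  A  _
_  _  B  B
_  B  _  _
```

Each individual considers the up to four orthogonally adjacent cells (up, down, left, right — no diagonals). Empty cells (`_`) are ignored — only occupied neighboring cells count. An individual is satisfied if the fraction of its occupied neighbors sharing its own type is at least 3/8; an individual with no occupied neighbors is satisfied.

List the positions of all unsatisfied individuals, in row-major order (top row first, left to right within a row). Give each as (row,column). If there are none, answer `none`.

Row 2: (2,2)B 1/2 satisfied · (2,3)A 0/2 not · (2,4)B 0/2 not
Row 3: (3,2)B 2/2 satisfied · (3,4)A 0/2 not
Row 4: (4,1)B 2/2 satisfied · (4,2)B 2/2 satisfied · (4,4)B 0/1 not
Row 5: (5,1)B 1/1 satisfied · (5,3)A 0/1 not
Row 6: (6,3)B 1/2 satisfied · (6,4)B 1/1 satisfied
Row 7: (7,2)B 0/0 satisfied

(2,3), (2,4), (3,4), (4,4), (5,3)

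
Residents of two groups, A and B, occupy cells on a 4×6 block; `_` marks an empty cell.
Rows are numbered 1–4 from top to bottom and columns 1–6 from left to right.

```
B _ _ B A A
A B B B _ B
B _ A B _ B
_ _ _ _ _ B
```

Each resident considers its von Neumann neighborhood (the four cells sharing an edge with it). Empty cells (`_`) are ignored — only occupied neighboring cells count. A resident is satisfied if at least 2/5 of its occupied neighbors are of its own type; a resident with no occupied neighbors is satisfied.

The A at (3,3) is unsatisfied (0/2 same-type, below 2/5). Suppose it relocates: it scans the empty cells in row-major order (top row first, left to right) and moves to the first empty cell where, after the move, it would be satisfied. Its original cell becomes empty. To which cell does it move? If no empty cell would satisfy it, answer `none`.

(4,2)

Vacating (3,3). Empty cells in order:
  (1,2): 0/2 same-type → still unsatisfied.
  (1,3): 0/2 same-type → still unsatisfied.
  (2,5): 1/3 same-type → still unsatisfied.
  (3,2): 0/2 same-type → still unsatisfied.
  (3,5): 0/2 same-type → still unsatisfied.
  (4,1): 0/1 same-type → still unsatisfied.
  (4,2): 0/0 same-type → satisfied — stop here.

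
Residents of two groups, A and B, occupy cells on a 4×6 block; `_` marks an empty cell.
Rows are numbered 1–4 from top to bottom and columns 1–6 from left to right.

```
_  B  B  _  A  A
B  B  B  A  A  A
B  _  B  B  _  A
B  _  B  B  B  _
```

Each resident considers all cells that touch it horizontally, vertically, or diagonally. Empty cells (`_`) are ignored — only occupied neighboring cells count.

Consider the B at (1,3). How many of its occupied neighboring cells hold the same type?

Occupied neighbors of (1,3): (1,2)=B, (2,2)=B, (2,3)=B, (2,4)=A.
Same type (B): 3 of 4.

3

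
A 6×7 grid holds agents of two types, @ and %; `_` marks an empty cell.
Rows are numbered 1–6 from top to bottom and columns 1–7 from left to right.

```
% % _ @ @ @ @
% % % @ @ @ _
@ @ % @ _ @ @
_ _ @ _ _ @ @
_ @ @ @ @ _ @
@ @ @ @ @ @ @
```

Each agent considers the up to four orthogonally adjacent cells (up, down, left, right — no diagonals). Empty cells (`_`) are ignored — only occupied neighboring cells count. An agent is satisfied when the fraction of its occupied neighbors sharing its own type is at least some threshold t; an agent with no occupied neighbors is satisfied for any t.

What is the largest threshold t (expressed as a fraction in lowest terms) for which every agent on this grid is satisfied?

(1,1)% 2/2
(1,2)% 2/2
(1,4)@ 2/2
(1,5)@ 3/3
(1,6)@ 3/3
(1,7)@ 1/1
(2,1)% 2/3
(2,2)% 3/4
(2,3)% 2/3
(2,4)@ 3/4
(2,5)@ 3/3
(2,6)@ 3/3
(3,1)@ 1/2
(3,2)@ 1/3
(3,3)% 1/4
(3,4)@ 1/2
(3,6)@ 3/3
(3,7)@ 2/2
(4,3)@ 1/2
(4,6)@ 2/2
(4,7)@ 3/3
(5,2)@ 2/2
(5,3)@ 4/4
(5,4)@ 3/3
(5,5)@ 2/2
(5,7)@ 2/2
(6,1)@ 1/1
(6,2)@ 3/3
(6,3)@ 3/3
(6,4)@ 3/3
(6,5)@ 3/3
(6,6)@ 2/2
(6,7)@ 2/2
The smallest same-type fraction is 1/4 at (3,3), which reduces to 1/4. Any threshold above that leaves this agent unsatisfied.

1/4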